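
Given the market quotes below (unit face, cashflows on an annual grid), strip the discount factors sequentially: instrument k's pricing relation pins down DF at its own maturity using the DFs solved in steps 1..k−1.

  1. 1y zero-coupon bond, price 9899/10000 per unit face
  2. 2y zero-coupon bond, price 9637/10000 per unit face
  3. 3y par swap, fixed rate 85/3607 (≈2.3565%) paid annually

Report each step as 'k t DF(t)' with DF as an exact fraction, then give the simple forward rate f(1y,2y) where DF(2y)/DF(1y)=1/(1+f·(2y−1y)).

step 1 [1y] zero: DF = P = 9899/10000 ≈ 0.989900
step 2 [2y] zero: DF = P = 9637/10000 ≈ 0.963700
step 3 [3y] swap r/1=85/3607: DF=(1 − 85/3607·(0.989900+0.963700))/(1+85/3607) = 233/250 ≈ 0.932000

1 1 9899/10000
2 2 9637/10000
3 3 233/250
f(1y,2y) = ((9899/10000)/(9637/10000) − 1)/(1) = 262/9637 ≈ 2.7187%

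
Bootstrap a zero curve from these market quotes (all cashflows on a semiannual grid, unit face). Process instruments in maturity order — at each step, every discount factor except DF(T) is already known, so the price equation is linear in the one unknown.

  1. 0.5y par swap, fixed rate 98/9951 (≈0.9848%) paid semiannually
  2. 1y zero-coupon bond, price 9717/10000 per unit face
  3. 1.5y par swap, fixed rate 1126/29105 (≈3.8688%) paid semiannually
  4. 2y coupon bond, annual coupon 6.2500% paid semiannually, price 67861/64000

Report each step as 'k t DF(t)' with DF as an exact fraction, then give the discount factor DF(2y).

step 1 [0.5y] swap r/2=49/9951: DF=(1 − 49/9951·(0))/(1+49/9951) = 9951/10000 ≈ 0.995100
step 2 [1y] zero: DF = P = 9717/10000 ≈ 0.971700
step 3 [1.5y] swap r/2=563/29105: DF=(1 − 563/29105·(0.995100+0.971700))/(1+563/29105) = 9437/10000 ≈ 0.943700
step 4 [2y] bond c/2=1/32: DF=(67861/64000 − 1/32·(0.995100+0.971700+0.943700))/(1+1/32) = 47/50 ≈ 0.940000

1 1/2 9951/10000
2 1 9717/10000
3 3/2 9437/10000
4 2 47/50
DF(2y) = 47/50 ≈ 0.940000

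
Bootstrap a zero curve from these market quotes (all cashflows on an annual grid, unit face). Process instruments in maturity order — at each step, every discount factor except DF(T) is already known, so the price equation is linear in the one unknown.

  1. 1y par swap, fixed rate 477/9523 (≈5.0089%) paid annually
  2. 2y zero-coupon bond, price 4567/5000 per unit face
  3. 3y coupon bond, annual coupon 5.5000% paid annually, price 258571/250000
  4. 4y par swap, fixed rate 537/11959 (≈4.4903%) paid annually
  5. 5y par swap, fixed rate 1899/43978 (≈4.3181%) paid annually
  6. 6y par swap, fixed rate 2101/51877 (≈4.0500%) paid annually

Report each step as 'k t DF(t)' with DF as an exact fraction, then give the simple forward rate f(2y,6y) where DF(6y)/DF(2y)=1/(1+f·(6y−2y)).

1 1 9523/10000
2 2 4567/5000
3 3 8831/10000
4 4 8389/10000
5 5 8101/10000
6 6 7899/10000
f(2y,6y) = ((4567/5000)/(7899/10000) − 1)/(4) = 1235/31596 ≈ 3.9087%

step 1 [1y] swap r/1=477/9523: DF=(1 − 477/9523·(0))/(1+477/9523) = 9523/10000 ≈ 0.952300
step 2 [2y] zero: DF = P = 4567/5000 ≈ 0.913400
step 3 [3y] bond c/1=11/200: DF=(258571/250000 − 11/200·(0.952300+0.913400))/(1+11/200) = 8831/10000 ≈ 0.883100
step 4 [4y] swap r/1=537/11959: DF=(1 − 537/11959·(0.952300+0.913400+0.883100))/(1+537/11959) = 8389/10000 ≈ 0.838900
step 5 [5y] swap r/1=1899/43978: DF=(1 − 1899/43978·(0.952300+0.913400+0.883100+0.838900))/(1+1899/43978) = 8101/10000 ≈ 0.810100
step 6 [6y] swap r/1=2101/51877: DF=(1 − 2101/51877·(0.952300+0.913400+0.883100+0.838900+0.810100))/(1+2101/51877) = 7899/10000 ≈ 0.789900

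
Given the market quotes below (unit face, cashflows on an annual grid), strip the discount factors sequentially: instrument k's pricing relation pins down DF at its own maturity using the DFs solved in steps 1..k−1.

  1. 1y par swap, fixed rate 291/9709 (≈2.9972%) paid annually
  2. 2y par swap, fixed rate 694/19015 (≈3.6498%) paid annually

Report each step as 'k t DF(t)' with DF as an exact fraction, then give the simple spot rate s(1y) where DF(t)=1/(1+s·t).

1 1 9709/10000
2 2 4653/5000
s(1y) = (1/(9709/10000) − 1)/(1) = 291/9709 ≈ 2.9972%

step 1 [1y] swap r/1=291/9709: DF=(1 − 291/9709·(0))/(1+291/9709) = 9709/10000 ≈ 0.970900
step 2 [2y] swap r/1=694/19015: DF=(1 − 694/19015·(0.970900))/(1+694/19015) = 4653/5000 ≈ 0.930600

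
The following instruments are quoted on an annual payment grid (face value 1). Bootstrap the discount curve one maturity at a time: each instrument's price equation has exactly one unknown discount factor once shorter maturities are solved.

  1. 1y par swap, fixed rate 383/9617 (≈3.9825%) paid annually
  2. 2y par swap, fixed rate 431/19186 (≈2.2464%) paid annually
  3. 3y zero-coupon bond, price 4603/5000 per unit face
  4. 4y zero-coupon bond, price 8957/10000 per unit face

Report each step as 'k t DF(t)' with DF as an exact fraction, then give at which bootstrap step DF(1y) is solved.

step 1 [1y] swap r/1=383/9617: DF=(1 − 383/9617·(0))/(1+383/9617) = 9617/10000 ≈ 0.961700
step 2 [2y] swap r/1=431/19186: DF=(1 − 431/19186·(0.961700))/(1+431/19186) = 9569/10000 ≈ 0.956900
step 3 [3y] zero: DF = P = 4603/5000 ≈ 0.920600
step 4 [4y] zero: DF = P = 8957/10000 ≈ 0.895700

1 1 9617/10000
2 2 9569/10000
3 3 4603/5000
4 4 8957/10000
DF(1y) is solved at step 1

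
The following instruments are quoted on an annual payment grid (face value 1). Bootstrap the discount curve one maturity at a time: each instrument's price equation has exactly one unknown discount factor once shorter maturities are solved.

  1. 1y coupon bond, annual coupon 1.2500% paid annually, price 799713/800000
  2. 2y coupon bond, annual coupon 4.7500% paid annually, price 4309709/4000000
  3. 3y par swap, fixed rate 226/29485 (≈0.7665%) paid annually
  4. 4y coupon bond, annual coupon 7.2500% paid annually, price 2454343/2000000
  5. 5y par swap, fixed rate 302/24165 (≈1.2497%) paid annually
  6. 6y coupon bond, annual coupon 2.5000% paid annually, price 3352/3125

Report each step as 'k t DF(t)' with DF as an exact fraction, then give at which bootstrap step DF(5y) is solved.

step 1 [1y] bond c/1=1/80: DF=(799713/800000 − 1/80·(0))/(1+1/80) = 9873/10000 ≈ 0.987300
step 2 [2y] bond c/1=19/400: DF=(4309709/4000000 − 19/400·(0.987300))/(1+19/400) = 4919/5000 ≈ 0.983800
step 3 [3y] swap r/1=226/29485: DF=(1 − 226/29485·(0.987300+0.983800))/(1+226/29485) = 4887/5000 ≈ 0.977400
step 4 [4y] bond c/1=29/400: DF=(2454343/2000000 − 29/400·(0.987300+0.983800+0.977400))/(1+29/400) = 9449/10000 ≈ 0.944900
step 5 [5y] swap r/1=302/24165: DF=(1 − 302/24165·(0.987300+0.983800+0.977400+0.944900))/(1+302/24165) = 2349/2500 ≈ 0.939600
step 6 [6y] bond c/1=1/40: DF=(3352/3125 − 1/40·(0.987300+0.983800+0.977400+0.944900+0.939600))/(1+1/40) = 4643/5000 ≈ 0.928600

1 1 9873/10000
2 2 4919/5000
3 3 4887/5000
4 4 9449/10000
5 5 2349/2500
6 6 4643/5000
DF(5y) is solved at step 5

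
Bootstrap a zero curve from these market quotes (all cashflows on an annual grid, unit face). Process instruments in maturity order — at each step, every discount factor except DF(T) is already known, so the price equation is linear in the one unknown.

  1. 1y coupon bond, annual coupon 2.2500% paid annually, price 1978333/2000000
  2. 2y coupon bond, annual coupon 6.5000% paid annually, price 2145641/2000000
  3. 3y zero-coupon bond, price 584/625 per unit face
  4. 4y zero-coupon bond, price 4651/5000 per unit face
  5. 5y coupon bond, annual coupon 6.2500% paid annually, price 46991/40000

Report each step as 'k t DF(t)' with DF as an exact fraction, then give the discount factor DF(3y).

1 1 4837/5000
2 2 9483/10000
3 3 584/625
4 4 4651/5000
5 5 8833/10000
DF(3y) = 584/625 ≈ 0.934400

step 1 [1y] bond c/1=9/400: DF=(1978333/2000000 − 9/400·(0))/(1+9/400) = 4837/5000 ≈ 0.967400
step 2 [2y] bond c/1=13/200: DF=(2145641/2000000 − 13/200·(0.967400))/(1+13/200) = 9483/10000 ≈ 0.948300
step 3 [3y] zero: DF = P = 584/625 ≈ 0.934400
step 4 [4y] zero: DF = P = 4651/5000 ≈ 0.930200
step 5 [5y] bond c/1=1/16: DF=(46991/40000 − 1/16·(0.967400+0.948300+0.934400+0.930200))/(1+1/16) = 8833/10000 ≈ 0.883300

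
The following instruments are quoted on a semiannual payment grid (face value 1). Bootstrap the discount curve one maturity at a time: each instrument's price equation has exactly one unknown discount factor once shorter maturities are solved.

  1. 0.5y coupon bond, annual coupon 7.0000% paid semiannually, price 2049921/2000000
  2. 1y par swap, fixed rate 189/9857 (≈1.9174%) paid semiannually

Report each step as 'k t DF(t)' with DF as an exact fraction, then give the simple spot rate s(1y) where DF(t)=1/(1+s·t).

1 1/2 9903/10000
2 1 9811/10000
s(1y) = (1/(9811/10000) − 1)/(1) = 189/9811 ≈ 1.9264%

step 1 [0.5y] bond c/2=7/200: DF=(2049921/2000000 − 7/200·(0))/(1+7/200) = 9903/10000 ≈ 0.990300
step 2 [1y] swap r/2=189/19714: DF=(1 − 189/19714·(0.990300))/(1+189/19714) = 9811/10000 ≈ 0.981100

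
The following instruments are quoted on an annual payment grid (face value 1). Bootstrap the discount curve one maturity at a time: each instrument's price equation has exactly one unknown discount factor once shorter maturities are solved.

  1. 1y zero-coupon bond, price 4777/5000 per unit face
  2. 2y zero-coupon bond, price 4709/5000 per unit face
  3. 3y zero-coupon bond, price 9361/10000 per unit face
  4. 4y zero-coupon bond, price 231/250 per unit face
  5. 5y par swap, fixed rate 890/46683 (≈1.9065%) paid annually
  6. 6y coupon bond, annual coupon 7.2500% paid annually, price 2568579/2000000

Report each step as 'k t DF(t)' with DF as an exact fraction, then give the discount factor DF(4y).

1 1 4777/5000
2 2 4709/5000
3 3 9361/10000
4 4 231/250
5 5 911/1000
6 6 8819/10000
DF(4y) = 231/250 ≈ 0.924000

step 1 [1y] zero: DF = P = 4777/5000 ≈ 0.955400
step 2 [2y] zero: DF = P = 4709/5000 ≈ 0.941800
step 3 [3y] zero: DF = P = 9361/10000 ≈ 0.936100
step 4 [4y] zero: DF = P = 231/250 ≈ 0.924000
step 5 [5y] swap r/1=890/46683: DF=(1 − 890/46683·(0.955400+0.941800+0.936100+0.924000))/(1+890/46683) = 911/1000 ≈ 0.911000
step 6 [6y] bond c/1=29/400: DF=(2568579/2000000 − 29/400·(0.955400+0.941800+0.936100+0.924000+0.911000))/(1+29/400) = 8819/10000 ≈ 0.881900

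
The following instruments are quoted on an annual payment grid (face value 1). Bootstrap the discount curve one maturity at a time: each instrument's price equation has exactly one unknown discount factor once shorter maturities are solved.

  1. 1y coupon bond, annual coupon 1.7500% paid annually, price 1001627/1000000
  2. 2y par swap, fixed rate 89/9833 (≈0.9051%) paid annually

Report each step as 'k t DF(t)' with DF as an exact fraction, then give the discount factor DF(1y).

step 1 [1y] bond c/1=7/400: DF=(1001627/1000000 − 7/400·(0))/(1+7/400) = 2461/2500 ≈ 0.984400
step 2 [2y] swap r/1=89/9833: DF=(1 − 89/9833·(0.984400))/(1+89/9833) = 4911/5000 ≈ 0.982200

1 1 2461/2500
2 2 4911/5000
DF(1y) = 2461/2500 ≈ 0.984400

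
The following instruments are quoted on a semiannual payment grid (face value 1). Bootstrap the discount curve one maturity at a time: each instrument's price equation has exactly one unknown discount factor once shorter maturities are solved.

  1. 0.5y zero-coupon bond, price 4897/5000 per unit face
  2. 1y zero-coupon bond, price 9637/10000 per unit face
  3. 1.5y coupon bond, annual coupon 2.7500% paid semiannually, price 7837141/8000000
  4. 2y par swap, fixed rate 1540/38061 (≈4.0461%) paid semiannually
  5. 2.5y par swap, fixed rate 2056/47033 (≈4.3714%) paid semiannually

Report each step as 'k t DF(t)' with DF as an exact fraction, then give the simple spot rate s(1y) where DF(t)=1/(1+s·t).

step 1 [0.5y] zero: DF = P = 4897/5000 ≈ 0.979400
step 2 [1y] zero: DF = P = 9637/10000 ≈ 0.963700
step 3 [1.5y] bond c/2=11/800: DF=(7837141/8000000 − 11/800·(0.979400+0.963700))/(1+11/800) = 47/50 ≈ 0.940000
step 4 [2y] swap r/2=770/38061: DF=(1 − 770/38061·(0.979400+0.963700+0.940000))/(1+770/38061) = 923/1000 ≈ 0.923000
step 5 [2.5y] swap r/2=1028/47033: DF=(1 − 1028/47033·(0.979400+0.963700+0.940000+0.923000))/(1+1028/47033) = 2243/2500 ≈ 0.897200

1 1/2 4897/5000
2 1 9637/10000
3 3/2 47/50
4 2 923/1000
5 5/2 2243/2500
s(1y) = (1/(9637/10000) − 1)/(1) = 363/9637 ≈ 3.7667%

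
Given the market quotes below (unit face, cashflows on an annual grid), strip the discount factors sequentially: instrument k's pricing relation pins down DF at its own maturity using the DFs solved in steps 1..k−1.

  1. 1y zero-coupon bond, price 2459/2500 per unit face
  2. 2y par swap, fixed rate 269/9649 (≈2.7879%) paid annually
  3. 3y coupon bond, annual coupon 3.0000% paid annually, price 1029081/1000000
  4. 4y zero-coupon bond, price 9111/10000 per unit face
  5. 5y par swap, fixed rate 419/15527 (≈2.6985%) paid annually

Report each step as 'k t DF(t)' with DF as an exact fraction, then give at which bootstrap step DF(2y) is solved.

step 1 [1y] zero: DF = P = 2459/2500 ≈ 0.983600
step 2 [2y] swap r/1=269/9649: DF=(1 − 269/9649·(0.983600))/(1+269/9649) = 4731/5000 ≈ 0.946200
step 3 [3y] bond c/1=3/100: DF=(1029081/1000000 − 3/100·(0.983600+0.946200))/(1+3/100) = 9429/10000 ≈ 0.942900
step 4 [4y] zero: DF = P = 9111/10000 ≈ 0.911100
step 5 [5y] swap r/1=419/15527: DF=(1 − 419/15527·(0.983600+0.946200+0.942900+0.911100))/(1+419/15527) = 8743/10000 ≈ 0.874300

1 1 2459/2500
2 2 4731/5000
3 3 9429/10000
4 4 9111/10000
5 5 8743/10000
DF(2y) is solved at step 2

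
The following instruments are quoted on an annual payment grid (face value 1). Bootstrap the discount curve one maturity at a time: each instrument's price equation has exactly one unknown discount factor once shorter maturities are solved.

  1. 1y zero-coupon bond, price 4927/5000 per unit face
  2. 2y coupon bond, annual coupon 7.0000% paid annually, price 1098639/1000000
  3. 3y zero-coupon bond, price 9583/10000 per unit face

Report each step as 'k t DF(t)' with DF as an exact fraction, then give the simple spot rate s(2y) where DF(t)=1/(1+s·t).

step 1 [1y] zero: DF = P = 4927/5000 ≈ 0.985400
step 2 [2y] bond c/1=7/100: DF=(1098639/1000000 − 7/100·(0.985400))/(1+7/100) = 9623/10000 ≈ 0.962300
step 3 [3y] zero: DF = P = 9583/10000 ≈ 0.958300

1 1 4927/5000
2 2 9623/10000
3 3 9583/10000
s(2y) = (1/(9623/10000) − 1)/(2) = 377/19246 ≈ 1.9588%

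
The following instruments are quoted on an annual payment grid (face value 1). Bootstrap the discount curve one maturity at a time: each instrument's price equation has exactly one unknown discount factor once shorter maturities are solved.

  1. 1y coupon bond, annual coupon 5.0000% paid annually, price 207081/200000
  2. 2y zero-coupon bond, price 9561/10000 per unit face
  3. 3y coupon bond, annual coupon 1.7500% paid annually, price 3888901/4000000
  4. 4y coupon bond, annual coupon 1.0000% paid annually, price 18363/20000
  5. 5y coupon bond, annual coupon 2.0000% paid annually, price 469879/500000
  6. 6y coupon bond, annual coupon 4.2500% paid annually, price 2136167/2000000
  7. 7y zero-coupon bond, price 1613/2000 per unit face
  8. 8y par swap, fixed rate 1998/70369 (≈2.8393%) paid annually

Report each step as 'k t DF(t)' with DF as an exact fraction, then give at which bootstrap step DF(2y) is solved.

step 1 [1y] bond c/1=1/20: DF=(207081/200000 − 1/20·(0))/(1+1/20) = 9861/10000 ≈ 0.986100
step 2 [2y] zero: DF = P = 9561/10000 ≈ 0.956100
step 3 [3y] bond c/1=7/400: DF=(3888901/4000000 − 7/400·(0.986100+0.956100))/(1+7/400) = 9221/10000 ≈ 0.922100
step 4 [4y] bond c/1=1/100: DF=(18363/20000 − 1/100·(0.986100+0.956100+0.922100))/(1+1/100) = 8807/10000 ≈ 0.880700
step 5 [5y] bond c/1=1/50: DF=(469879/500000 − 1/50·(0.986100+0.956100+0.922100+0.880700))/(1+1/50) = 8479/10000 ≈ 0.847900
step 6 [6y] bond c/1=17/400: DF=(2136167/2000000 − 17/400·(0.986100+0.956100+0.922100+0.880700+0.847900))/(1+17/400) = 8373/10000 ≈ 0.837300
step 7 [7y] zero: DF = P = 1613/2000 ≈ 0.806500
step 8 [8y] swap r/1=1998/70369: DF=(1 − 1998/70369·(0.986100+0.956100+0.922100+0.880700+0.847900+0.837300+0.806500))/(1+1998/70369) = 4001/5000 ≈ 0.800200

1 1 9861/10000
2 2 9561/10000
3 3 9221/10000
4 4 8807/10000
5 5 8479/10000
6 6 8373/10000
7 7 1613/2000
8 8 4001/5000
DF(2y) is solved at step 2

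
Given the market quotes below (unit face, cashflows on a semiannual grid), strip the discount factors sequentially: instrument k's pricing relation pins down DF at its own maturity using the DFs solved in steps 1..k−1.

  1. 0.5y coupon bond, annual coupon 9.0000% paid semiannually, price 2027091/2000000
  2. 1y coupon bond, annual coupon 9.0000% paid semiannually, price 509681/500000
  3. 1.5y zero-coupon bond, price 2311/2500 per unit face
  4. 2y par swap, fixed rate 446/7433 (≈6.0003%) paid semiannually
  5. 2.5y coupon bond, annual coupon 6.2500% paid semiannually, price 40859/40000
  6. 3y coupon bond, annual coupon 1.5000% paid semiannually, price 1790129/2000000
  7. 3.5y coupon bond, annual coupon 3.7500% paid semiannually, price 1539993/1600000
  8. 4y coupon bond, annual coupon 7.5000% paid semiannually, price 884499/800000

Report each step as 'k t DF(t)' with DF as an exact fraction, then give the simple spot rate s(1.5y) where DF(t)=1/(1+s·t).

1 1/2 9699/10000
2 1 9337/10000
3 3/2 2311/2500
4 2 1777/2000
5 5/2 8779/10000
6 3 4271/5000
7 7/2 1689/2000
8 4 4191/5000
s(1.5y) = (1/(2311/2500) − 1)/(3/2) = 126/2311 ≈ 5.4522%

step 1 [0.5y] bond c/2=9/200: DF=(2027091/2000000 − 9/200·(0))/(1+9/200) = 9699/10000 ≈ 0.969900
step 2 [1y] bond c/2=9/200: DF=(509681/500000 − 9/200·(0.969900))/(1+9/200) = 9337/10000 ≈ 0.933700
step 3 [1.5y] zero: DF = P = 2311/2500 ≈ 0.924400
step 4 [2y] swap r/2=223/7433: DF=(1 − 223/7433·(0.969900+0.933700+0.924400))/(1+223/7433) = 1777/2000 ≈ 0.888500
step 5 [2.5y] bond c/2=1/32: DF=(40859/40000 − 1/32·(0.969900+0.933700+0.924400+0.888500))/(1+1/32) = 8779/10000 ≈ 0.877900
step 6 [3y] bond c/2=3/400: DF=(1790129/2000000 − 3/400·(0.969900+0.933700+0.924400+0.888500+0.877900))/(1+3/400) = 4271/5000 ≈ 0.854200
step 7 [3.5y] bond c/2=3/160: DF=(1539993/1600000 − 3/160·(0.969900+0.933700+0.924400+0.888500+0.877900+0.854200))/(1+3/160) = 1689/2000 ≈ 0.844500
step 8 [4y] bond c/2=3/80: DF=(884499/800000 − 3/80·(0.969900+0.933700+0.924400+0.888500+0.877900+0.854200+0.844500))/(1+3/80) = 4191/5000 ≈ 0.838200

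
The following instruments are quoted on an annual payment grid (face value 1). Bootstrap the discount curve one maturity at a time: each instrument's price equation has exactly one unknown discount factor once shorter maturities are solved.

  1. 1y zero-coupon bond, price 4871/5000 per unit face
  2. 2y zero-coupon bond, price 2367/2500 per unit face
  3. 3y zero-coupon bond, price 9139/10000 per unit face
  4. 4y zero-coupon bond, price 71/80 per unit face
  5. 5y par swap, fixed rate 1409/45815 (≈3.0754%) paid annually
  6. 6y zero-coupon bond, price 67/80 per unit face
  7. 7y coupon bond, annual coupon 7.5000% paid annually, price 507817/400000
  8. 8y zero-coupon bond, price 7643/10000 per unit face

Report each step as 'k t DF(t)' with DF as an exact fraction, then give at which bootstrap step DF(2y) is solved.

step 1 [1y] zero: DF = P = 4871/5000 ≈ 0.974200
step 2 [2y] zero: DF = P = 2367/2500 ≈ 0.946800
step 3 [3y] zero: DF = P = 9139/10000 ≈ 0.913900
step 4 [4y] zero: DF = P = 71/80 ≈ 0.887500
step 5 [5y] swap r/1=1409/45815: DF=(1 − 1409/45815·(0.974200+0.946800+0.913900+0.887500))/(1+1409/45815) = 8591/10000 ≈ 0.859100
step 6 [6y] zero: DF = P = 67/80 ≈ 0.837500
step 7 [7y] bond c/1=3/40: DF=(507817/400000 − 3/40·(0.974200+0.946800+0.913900+0.887500+0.859100+0.837500))/(1+3/40) = 8029/10000 ≈ 0.802900
step 8 [8y] zero: DF = P = 7643/10000 ≈ 0.764300

1 1 4871/5000
2 2 2367/2500
3 3 9139/10000
4 4 71/80
5 5 8591/10000
6 6 67/80
7 7 8029/10000
8 8 7643/10000
DF(2y) is solved at step 2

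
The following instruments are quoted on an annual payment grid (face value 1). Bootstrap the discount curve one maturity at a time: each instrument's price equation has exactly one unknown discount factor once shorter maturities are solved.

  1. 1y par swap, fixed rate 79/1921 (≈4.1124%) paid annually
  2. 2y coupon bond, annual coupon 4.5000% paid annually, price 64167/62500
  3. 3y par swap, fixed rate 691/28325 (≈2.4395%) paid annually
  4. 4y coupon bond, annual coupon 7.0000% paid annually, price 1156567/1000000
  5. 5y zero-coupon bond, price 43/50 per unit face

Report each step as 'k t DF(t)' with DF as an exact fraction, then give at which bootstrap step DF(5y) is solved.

step 1 [1y] swap r/1=79/1921: DF=(1 − 79/1921·(0))/(1+79/1921) = 1921/2000 ≈ 0.960500
step 2 [2y] bond c/1=9/200: DF=(64167/62500 − 9/200·(0.960500))/(1+9/200) = 9411/10000 ≈ 0.941100
step 3 [3y] swap r/1=691/28325: DF=(1 − 691/28325·(0.960500+0.941100))/(1+691/28325) = 9309/10000 ≈ 0.930900
step 4 [4y] bond c/1=7/100: DF=(1156567/1000000 − 7/100·(0.960500+0.941100+0.930900))/(1+7/100) = 2239/2500 ≈ 0.895600
step 5 [5y] zero: DF = P = 43/50 ≈ 0.860000

1 1 1921/2000
2 2 9411/10000
3 3 9309/10000
4 4 2239/2500
5 5 43/50
DF(5y) is solved at step 5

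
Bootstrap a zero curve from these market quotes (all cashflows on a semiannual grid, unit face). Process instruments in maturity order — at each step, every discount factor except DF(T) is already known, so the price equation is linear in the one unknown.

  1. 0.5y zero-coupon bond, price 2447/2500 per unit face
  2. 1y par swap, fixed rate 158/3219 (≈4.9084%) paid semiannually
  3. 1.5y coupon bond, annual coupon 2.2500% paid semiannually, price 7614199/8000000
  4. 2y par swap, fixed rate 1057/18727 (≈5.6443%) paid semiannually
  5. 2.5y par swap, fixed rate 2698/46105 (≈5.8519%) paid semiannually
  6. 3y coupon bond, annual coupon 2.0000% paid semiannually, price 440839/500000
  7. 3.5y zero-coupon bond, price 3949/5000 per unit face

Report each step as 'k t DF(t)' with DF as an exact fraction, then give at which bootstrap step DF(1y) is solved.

1 1/2 2447/2500
2 1 4763/5000
3 3/2 9197/10000
4 2 8943/10000
5 5/2 8651/10000
6 3 8273/10000
7 7/2 3949/5000
DF(1y) is solved at step 2

step 1 [0.5y] zero: DF = P = 2447/2500 ≈ 0.978800
step 2 [1y] swap r/2=79/3219: DF=(1 − 79/3219·(0.978800))/(1+79/3219) = 4763/5000 ≈ 0.952600
step 3 [1.5y] bond c/2=9/800: DF=(7614199/8000000 − 9/800·(0.978800+0.952600))/(1+9/800) = 9197/10000 ≈ 0.919700
step 4 [2y] swap r/2=1057/37454: DF=(1 − 1057/37454·(0.978800+0.952600+0.919700))/(1+1057/37454) = 8943/10000 ≈ 0.894300
step 5 [2.5y] swap r/2=1349/46105: DF=(1 − 1349/46105·(0.978800+0.952600+0.919700+0.894300))/(1+1349/46105) = 8651/10000 ≈ 0.865100
step 6 [3y] bond c/2=1/100: DF=(440839/500000 − 1/100·(0.978800+0.952600+0.919700+0.894300+0.865100))/(1+1/100) = 8273/10000 ≈ 0.827300
step 7 [3.5y] zero: DF = P = 3949/5000 ≈ 0.789800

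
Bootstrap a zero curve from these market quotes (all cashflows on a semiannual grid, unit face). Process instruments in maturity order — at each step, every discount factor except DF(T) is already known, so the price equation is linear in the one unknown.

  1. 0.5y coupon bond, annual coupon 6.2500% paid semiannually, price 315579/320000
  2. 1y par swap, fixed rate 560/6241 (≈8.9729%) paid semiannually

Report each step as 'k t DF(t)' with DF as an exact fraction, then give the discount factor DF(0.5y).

1 1/2 9563/10000
2 1 229/250
DF(0.5y) = 9563/10000 ≈ 0.956300

step 1 [0.5y] bond c/2=1/32: DF=(315579/320000 − 1/32·(0))/(1+1/32) = 9563/10000 ≈ 0.956300
step 2 [1y] swap r/2=280/6241: DF=(1 − 280/6241·(0.956300))/(1+280/6241) = 229/250 ≈ 0.916000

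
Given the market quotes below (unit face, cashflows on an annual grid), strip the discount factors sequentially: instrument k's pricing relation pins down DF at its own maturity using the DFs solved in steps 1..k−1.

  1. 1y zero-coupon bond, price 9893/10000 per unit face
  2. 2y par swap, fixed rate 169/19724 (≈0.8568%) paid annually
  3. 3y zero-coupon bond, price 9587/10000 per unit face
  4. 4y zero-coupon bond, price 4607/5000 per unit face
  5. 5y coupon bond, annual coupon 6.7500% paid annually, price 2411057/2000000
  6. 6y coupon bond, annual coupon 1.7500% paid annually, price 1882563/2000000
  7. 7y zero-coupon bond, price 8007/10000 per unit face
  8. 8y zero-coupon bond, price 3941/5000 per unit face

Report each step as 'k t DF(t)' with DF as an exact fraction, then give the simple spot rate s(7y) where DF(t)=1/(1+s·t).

1 1 9893/10000
2 2 9831/10000
3 3 9587/10000
4 4 4607/5000
5 5 8857/10000
6 6 2109/2500
7 7 8007/10000
8 8 3941/5000
s(7y) = (1/(8007/10000) − 1)/(7) = 1993/56049 ≈ 3.5558%

step 1 [1y] zero: DF = P = 9893/10000 ≈ 0.989300
step 2 [2y] swap r/1=169/19724: DF=(1 − 169/19724·(0.989300))/(1+169/19724) = 9831/10000 ≈ 0.983100
step 3 [3y] zero: DF = P = 9587/10000 ≈ 0.958700
step 4 [4y] zero: DF = P = 4607/5000 ≈ 0.921400
step 5 [5y] bond c/1=27/400: DF=(2411057/2000000 − 27/400·(0.989300+0.983100+0.958700+0.921400))/(1+27/400) = 8857/10000 ≈ 0.885700
step 6 [6y] bond c/1=7/400: DF=(1882563/2000000 − 7/400·(0.989300+0.983100+0.958700+0.921400+0.885700))/(1+7/400) = 2109/2500 ≈ 0.843600
step 7 [7y] zero: DF = P = 8007/10000 ≈ 0.800700
step 8 [8y] zero: DF = P = 3941/5000 ≈ 0.788200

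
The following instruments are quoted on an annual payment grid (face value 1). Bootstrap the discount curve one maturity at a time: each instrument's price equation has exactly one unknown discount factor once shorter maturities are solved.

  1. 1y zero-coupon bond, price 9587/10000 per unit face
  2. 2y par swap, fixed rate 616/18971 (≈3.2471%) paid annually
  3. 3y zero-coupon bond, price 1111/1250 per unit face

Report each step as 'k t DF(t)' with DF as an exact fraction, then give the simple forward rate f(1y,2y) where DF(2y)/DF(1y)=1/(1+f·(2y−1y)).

1 1 9587/10000
2 2 1173/1250
3 3 1111/1250
f(1y,2y) = ((9587/10000)/(1173/1250) − 1)/(1) = 203/9384 ≈ 2.1633%

step 1 [1y] zero: DF = P = 9587/10000 ≈ 0.958700
step 2 [2y] swap r/1=616/18971: DF=(1 − 616/18971·(0.958700))/(1+616/18971) = 1173/1250 ≈ 0.938400
step 3 [3y] zero: DF = P = 1111/1250 ≈ 0.888800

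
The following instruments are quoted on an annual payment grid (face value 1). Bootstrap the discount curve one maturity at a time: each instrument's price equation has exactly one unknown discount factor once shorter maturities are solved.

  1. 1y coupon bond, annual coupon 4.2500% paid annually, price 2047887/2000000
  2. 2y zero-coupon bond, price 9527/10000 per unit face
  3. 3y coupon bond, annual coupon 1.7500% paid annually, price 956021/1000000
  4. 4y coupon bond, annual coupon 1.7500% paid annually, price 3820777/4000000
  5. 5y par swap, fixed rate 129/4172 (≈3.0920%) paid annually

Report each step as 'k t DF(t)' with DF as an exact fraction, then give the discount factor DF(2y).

1 1 4911/5000
2 2 9527/10000
3 3 9063/10000
4 4 8899/10000
5 5 8581/10000
DF(2y) = 9527/10000 ≈ 0.952700

step 1 [1y] bond c/1=17/400: DF=(2047887/2000000 − 17/400·(0))/(1+17/400) = 4911/5000 ≈ 0.982200
step 2 [2y] zero: DF = P = 9527/10000 ≈ 0.952700
step 3 [3y] bond c/1=7/400: DF=(956021/1000000 − 7/400·(0.982200+0.952700))/(1+7/400) = 9063/10000 ≈ 0.906300
step 4 [4y] bond c/1=7/400: DF=(3820777/4000000 − 7/400·(0.982200+0.952700+0.906300))/(1+7/400) = 8899/10000 ≈ 0.889900
step 5 [5y] swap r/1=129/4172: DF=(1 − 129/4172·(0.982200+0.952700+0.906300+0.889900))/(1+129/4172) = 8581/10000 ≈ 0.858100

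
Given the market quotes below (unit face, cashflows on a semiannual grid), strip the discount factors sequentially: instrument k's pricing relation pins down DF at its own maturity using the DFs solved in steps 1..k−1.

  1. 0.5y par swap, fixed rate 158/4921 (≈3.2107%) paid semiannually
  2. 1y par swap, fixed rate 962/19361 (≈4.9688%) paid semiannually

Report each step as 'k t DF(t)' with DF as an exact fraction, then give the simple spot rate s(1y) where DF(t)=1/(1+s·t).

step 1 [0.5y] swap r/2=79/4921: DF=(1 − 79/4921·(0))/(1+79/4921) = 4921/5000 ≈ 0.984200
step 2 [1y] swap r/2=481/19361: DF=(1 − 481/19361·(0.984200))/(1+481/19361) = 9519/10000 ≈ 0.951900

1 1/2 4921/5000
2 1 9519/10000
s(1y) = (1/(9519/10000) − 1)/(1) = 481/9519 ≈ 5.0531%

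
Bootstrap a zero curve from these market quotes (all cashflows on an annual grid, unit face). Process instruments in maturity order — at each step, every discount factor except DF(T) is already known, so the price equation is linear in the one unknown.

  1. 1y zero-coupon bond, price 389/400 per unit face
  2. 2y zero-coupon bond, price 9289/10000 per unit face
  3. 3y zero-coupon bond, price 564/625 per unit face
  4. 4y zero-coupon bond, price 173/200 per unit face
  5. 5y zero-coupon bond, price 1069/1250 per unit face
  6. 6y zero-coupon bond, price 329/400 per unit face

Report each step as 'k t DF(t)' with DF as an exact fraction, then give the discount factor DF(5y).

1 1 389/400
2 2 9289/10000
3 3 564/625
4 4 173/200
5 5 1069/1250
6 6 329/400
DF(5y) = 1069/1250 ≈ 0.855200

step 1 [1y] zero: DF = P = 389/400 ≈ 0.972500
step 2 [2y] zero: DF = P = 9289/10000 ≈ 0.928900
step 3 [3y] zero: DF = P = 564/625 ≈ 0.902400
step 4 [4y] zero: DF = P = 173/200 ≈ 0.865000
step 5 [5y] zero: DF = P = 1069/1250 ≈ 0.855200
step 6 [6y] zero: DF = P = 329/400 ≈ 0.822500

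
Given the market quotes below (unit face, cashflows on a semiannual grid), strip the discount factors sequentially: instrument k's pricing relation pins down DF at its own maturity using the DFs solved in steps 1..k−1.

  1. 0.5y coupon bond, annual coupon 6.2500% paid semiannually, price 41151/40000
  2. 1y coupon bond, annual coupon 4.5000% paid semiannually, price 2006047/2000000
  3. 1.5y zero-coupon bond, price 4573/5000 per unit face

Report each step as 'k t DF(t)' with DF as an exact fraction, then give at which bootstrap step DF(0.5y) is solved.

1 1/2 1247/1250
2 1 959/1000
3 3/2 4573/5000
DF(0.5y) is solved at step 1

step 1 [0.5y] bond c/2=1/32: DF=(41151/40000 − 1/32·(0))/(1+1/32) = 1247/1250 ≈ 0.997600
step 2 [1y] bond c/2=9/400: DF=(2006047/2000000 − 9/400·(0.997600))/(1+9/400) = 959/1000 ≈ 0.959000
step 3 [1.5y] zero: DF = P = 4573/5000 ≈ 0.914600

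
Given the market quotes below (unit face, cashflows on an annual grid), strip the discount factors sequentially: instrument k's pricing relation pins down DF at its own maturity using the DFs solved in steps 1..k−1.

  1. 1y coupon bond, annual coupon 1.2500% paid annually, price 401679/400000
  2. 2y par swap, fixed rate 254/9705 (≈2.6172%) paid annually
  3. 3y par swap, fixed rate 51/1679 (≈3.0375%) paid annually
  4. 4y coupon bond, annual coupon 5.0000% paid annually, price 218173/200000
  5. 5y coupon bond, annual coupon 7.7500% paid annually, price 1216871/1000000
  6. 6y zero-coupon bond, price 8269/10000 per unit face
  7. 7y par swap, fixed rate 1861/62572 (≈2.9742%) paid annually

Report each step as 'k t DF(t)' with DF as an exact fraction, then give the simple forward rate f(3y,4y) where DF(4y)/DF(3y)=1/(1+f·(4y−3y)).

1 1 4959/5000
2 2 2373/2500
3 3 9133/10000
4 4 903/1000
5 5 8591/10000
6 6 8269/10000
7 7 8139/10000
f(3y,4y) = ((9133/10000)/(903/1000) − 1)/(1) = 103/9030 ≈ 1.1406%

step 1 [1y] bond c/1=1/80: DF=(401679/400000 − 1/80·(0))/(1+1/80) = 4959/5000 ≈ 0.991800
step 2 [2y] swap r/1=254/9705: DF=(1 − 254/9705·(0.991800))/(1+254/9705) = 2373/2500 ≈ 0.949200
step 3 [3y] swap r/1=51/1679: DF=(1 − 51/1679·(0.991800+0.949200))/(1+51/1679) = 9133/10000 ≈ 0.913300
step 4 [4y] bond c/1=1/20: DF=(218173/200000 − 1/20·(0.991800+0.949200+0.913300))/(1+1/20) = 903/1000 ≈ 0.903000
step 5 [5y] bond c/1=31/400: DF=(1216871/1000000 − 31/400·(0.991800+0.949200+0.913300+0.903000))/(1+31/400) = 8591/10000 ≈ 0.859100
step 6 [6y] zero: DF = P = 8269/10000 ≈ 0.826900
step 7 [7y] swap r/1=1861/62572: DF=(1 − 1861/62572·(0.991800+0.949200+0.913300+0.903000+0.859100+0.826900))/(1+1861/62572) = 8139/10000 ≈ 0.813900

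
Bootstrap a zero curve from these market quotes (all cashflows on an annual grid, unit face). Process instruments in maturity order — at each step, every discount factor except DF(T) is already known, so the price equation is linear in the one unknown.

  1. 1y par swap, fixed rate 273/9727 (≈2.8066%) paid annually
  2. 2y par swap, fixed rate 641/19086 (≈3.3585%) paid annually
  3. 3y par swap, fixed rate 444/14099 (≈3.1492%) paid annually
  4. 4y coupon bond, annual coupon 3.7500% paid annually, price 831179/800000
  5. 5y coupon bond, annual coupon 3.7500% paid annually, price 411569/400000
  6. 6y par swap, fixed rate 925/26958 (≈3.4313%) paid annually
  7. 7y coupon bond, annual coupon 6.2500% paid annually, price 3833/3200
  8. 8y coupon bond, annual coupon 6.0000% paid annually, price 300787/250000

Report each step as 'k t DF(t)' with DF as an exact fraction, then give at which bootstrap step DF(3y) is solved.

step 1 [1y] swap r/1=273/9727: DF=(1 − 273/9727·(0))/(1+273/9727) = 9727/10000 ≈ 0.972700
step 2 [2y] swap r/1=641/19086: DF=(1 − 641/19086·(0.972700))/(1+641/19086) = 9359/10000 ≈ 0.935900
step 3 [3y] swap r/1=444/14099: DF=(1 − 444/14099·(0.972700+0.935900))/(1+444/14099) = 1139/1250 ≈ 0.911200
step 4 [4y] bond c/1=3/80: DF=(831179/800000 − 3/80·(0.972700+0.935900+0.911200))/(1+3/80) = 1799/2000 ≈ 0.899500
step 5 [5y] bond c/1=3/80: DF=(411569/400000 − 3/80·(0.972700+0.935900+0.911200+0.899500))/(1+3/80) = 8573/10000 ≈ 0.857300
step 6 [6y] swap r/1=925/26958: DF=(1 − 925/26958·(0.972700+0.935900+0.911200+0.899500+0.857300))/(1+925/26958) = 163/200 ≈ 0.815000
step 7 [7y] bond c/1=1/16: DF=(3833/3200 − 1/16·(0.972700+0.935900+0.911200+0.899500+0.857300+0.815000))/(1+1/16) = 4051/5000 ≈ 0.810200
step 8 [8y] bond c/1=3/50: DF=(300787/250000 − 3/50·(0.972700+0.935900+0.911200+0.899500+0.857300+0.815000+0.810200))/(1+3/50) = 98/125 ≈ 0.784000

1 1 9727/10000
2 2 9359/10000
3 3 1139/1250
4 4 1799/2000
5 5 8573/10000
6 6 163/200
7 7 4051/5000
8 8 98/125
DF(3y) is solved at step 3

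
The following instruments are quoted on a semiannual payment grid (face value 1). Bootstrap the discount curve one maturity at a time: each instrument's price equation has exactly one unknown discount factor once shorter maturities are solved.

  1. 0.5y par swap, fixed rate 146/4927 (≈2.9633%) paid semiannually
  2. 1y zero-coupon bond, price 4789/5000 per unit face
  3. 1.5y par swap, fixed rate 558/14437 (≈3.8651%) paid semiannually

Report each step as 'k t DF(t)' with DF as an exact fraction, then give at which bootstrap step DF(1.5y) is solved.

1 1/2 4927/5000
2 1 4789/5000
3 3/2 4721/5000
DF(1.5y) is solved at step 3

step 1 [0.5y] swap r/2=73/4927: DF=(1 − 73/4927·(0))/(1+73/4927) = 4927/5000 ≈ 0.985400
step 2 [1y] zero: DF = P = 4789/5000 ≈ 0.957800
step 3 [1.5y] swap r/2=279/14437: DF=(1 − 279/14437·(0.985400+0.957800))/(1+279/14437) = 4721/5000 ≈ 0.944200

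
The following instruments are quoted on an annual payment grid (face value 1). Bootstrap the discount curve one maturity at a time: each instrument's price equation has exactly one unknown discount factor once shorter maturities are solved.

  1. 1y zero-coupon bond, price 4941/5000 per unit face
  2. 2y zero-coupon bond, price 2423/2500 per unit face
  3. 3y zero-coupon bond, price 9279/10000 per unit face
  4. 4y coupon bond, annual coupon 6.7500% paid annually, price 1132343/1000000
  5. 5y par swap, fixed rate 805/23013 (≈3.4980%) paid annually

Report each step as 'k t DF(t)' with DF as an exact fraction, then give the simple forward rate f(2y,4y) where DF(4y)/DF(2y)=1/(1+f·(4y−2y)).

step 1 [1y] zero: DF = P = 4941/5000 ≈ 0.988200
step 2 [2y] zero: DF = P = 2423/2500 ≈ 0.969200
step 3 [3y] zero: DF = P = 9279/10000 ≈ 0.927900
step 4 [4y] bond c/1=27/400: DF=(1132343/1000000 − 27/400·(0.988200+0.969200+0.927900))/(1+27/400) = 8783/10000 ≈ 0.878300
step 5 [5y] swap r/1=805/23013: DF=(1 − 805/23013·(0.988200+0.969200+0.927900+0.878300))/(1+805/23013) = 839/1000 ≈ 0.839000

1 1 4941/5000
2 2 2423/2500
3 3 9279/10000
4 4 8783/10000
5 5 839/1000
f(2y,4y) = ((2423/2500)/(8783/10000) − 1)/(2) = 909/17566 ≈ 5.1748%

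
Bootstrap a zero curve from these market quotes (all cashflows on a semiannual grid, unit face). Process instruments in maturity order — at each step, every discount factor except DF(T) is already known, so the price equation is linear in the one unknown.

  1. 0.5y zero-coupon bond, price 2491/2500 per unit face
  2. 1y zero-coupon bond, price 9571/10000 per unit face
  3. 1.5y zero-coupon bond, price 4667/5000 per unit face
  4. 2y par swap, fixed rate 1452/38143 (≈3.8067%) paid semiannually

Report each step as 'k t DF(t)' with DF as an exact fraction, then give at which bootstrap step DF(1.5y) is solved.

1 1/2 2491/2500
2 1 9571/10000
3 3/2 4667/5000
4 2 4637/5000
DF(1.5y) is solved at step 3

step 1 [0.5y] zero: DF = P = 2491/2500 ≈ 0.996400
step 2 [1y] zero: DF = P = 9571/10000 ≈ 0.957100
step 3 [1.5y] zero: DF = P = 4667/5000 ≈ 0.933400
step 4 [2y] swap r/2=726/38143: DF=(1 − 726/38143·(0.996400+0.957100+0.933400))/(1+726/38143) = 4637/5000 ≈ 0.927400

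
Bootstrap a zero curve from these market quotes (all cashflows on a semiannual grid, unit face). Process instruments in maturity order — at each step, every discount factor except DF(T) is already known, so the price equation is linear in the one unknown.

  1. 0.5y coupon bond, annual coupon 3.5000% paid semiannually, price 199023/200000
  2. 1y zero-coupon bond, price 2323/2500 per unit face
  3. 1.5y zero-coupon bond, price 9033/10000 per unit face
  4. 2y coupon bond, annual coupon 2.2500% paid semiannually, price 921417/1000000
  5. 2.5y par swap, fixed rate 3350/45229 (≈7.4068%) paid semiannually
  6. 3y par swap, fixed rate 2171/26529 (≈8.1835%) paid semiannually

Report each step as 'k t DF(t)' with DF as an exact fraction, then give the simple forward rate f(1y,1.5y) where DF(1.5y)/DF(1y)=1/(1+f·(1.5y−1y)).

1 1/2 489/500
2 1 2323/2500
3 3/2 9033/10000
4 2 8799/10000
5 5/2 333/400
6 3 7829/10000
f(1y,1.5y) = ((2323/2500)/(9033/10000) − 1)/(1/2) = 518/9033 ≈ 5.7345%

step 1 [0.5y] bond c/2=7/400: DF=(199023/200000 − 7/400·(0))/(1+7/400) = 489/500 ≈ 0.978000
step 2 [1y] zero: DF = P = 2323/2500 ≈ 0.929200
step 3 [1.5y] zero: DF = P = 9033/10000 ≈ 0.903300
step 4 [2y] bond c/2=9/800: DF=(921417/1000000 − 9/800·(0.978000+0.929200+0.903300))/(1+9/800) = 8799/10000 ≈ 0.879900
step 5 [2.5y] swap r/2=1675/45229: DF=(1 − 1675/45229·(0.978000+0.929200+0.903300+0.879900))/(1+1675/45229) = 333/400 ≈ 0.832500
step 6 [3y] swap r/2=2171/53058: DF=(1 − 2171/53058·(0.978000+0.929200+0.903300+0.879900+0.832500))/(1+2171/53058) = 7829/10000 ≈ 0.782900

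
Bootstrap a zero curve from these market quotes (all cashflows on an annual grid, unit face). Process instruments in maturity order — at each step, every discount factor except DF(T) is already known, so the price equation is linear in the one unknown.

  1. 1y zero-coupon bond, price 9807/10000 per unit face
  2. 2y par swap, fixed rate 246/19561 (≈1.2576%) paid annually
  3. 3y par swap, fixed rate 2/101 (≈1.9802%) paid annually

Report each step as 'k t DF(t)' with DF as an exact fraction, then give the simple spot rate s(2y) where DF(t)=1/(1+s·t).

1 1 9807/10000
2 2 4877/5000
3 3 4713/5000
s(2y) = (1/(4877/5000) − 1)/(2) = 123/9754 ≈ 1.2610%

step 1 [1y] zero: DF = P = 9807/10000 ≈ 0.980700
step 2 [2y] swap r/1=246/19561: DF=(1 − 246/19561·(0.980700))/(1+246/19561) = 4877/5000 ≈ 0.975400
step 3 [3y] swap r/1=2/101: DF=(1 − 2/101·(0.980700+0.975400))/(1+2/101) = 4713/5000 ≈ 0.942600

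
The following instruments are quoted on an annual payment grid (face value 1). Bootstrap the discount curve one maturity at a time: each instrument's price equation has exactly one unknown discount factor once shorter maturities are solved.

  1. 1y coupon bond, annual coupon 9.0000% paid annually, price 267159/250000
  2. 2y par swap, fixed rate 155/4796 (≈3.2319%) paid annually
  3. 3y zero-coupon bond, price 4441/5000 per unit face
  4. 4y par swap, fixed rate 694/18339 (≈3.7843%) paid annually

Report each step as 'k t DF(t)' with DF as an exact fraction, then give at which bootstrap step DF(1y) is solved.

step 1 [1y] bond c/1=9/100: DF=(267159/250000 − 9/100·(0))/(1+9/100) = 2451/2500 ≈ 0.980400
step 2 [2y] swap r/1=155/4796: DF=(1 − 155/4796·(0.980400))/(1+155/4796) = 469/500 ≈ 0.938000
step 3 [3y] zero: DF = P = 4441/5000 ≈ 0.888200
step 4 [4y] swap r/1=694/18339: DF=(1 − 694/18339·(0.980400+0.938000+0.888200))/(1+694/18339) = 2153/2500 ≈ 0.861200

1 1 2451/2500
2 2 469/500
3 3 4441/5000
4 4 2153/2500
DF(1y) is solved at step 1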